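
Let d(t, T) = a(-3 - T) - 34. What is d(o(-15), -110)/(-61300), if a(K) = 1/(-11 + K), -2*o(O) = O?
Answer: 3263/5884800 ≈ 0.00055448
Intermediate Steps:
o(O) = -O/2
d(t, T) = -34 + 1/(-14 - T) (d(t, T) = 1/(-11 + (-3 - T)) - 34 = 1/(-14 - T) - 34 = -34 + 1/(-14 - T))
d(o(-15), -110)/(-61300) = ((-477 - 34*(-110))/(14 - 110))/(-61300) = ((-477 + 3740)/(-96))*(-1/61300) = -1/96*3263*(-1/61300) = -3263/96*(-1/61300) = 3263/5884800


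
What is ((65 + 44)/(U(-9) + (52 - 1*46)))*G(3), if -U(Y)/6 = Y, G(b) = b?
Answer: 109/20 ≈ 5.4500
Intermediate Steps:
U(Y) = -6*Y
((65 + 44)/(U(-9) + (52 - 1*46)))*G(3) = ((65 + 44)/(-6*(-9) + (52 - 1*46)))*3 = (109/(54 + (52 - 46)))*3 = (109/(54 + 6))*3 = (109/60)*3 = 109/20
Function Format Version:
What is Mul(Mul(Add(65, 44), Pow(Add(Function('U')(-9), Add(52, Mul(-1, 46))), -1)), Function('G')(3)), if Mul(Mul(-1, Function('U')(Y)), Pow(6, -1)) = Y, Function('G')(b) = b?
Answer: Rational(109, 20) ≈ 5.4500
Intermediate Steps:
Function('U')(Y) = Mul(-6, Y)
Mul(Mul(Add(65, 44), Pow(Add(Function('U')(-9), Add(52, Mul(-1, 46))), -1)), Function('G')(3)) = Mul(Mul(Add(65, 44), Pow(Add(Mul(-6, -9), Add(52, Mul(-1, 46))), -1)), 3) = Mul(Mul(109, Pow(Add(54, Add(52, -46)), -1)), 3) = Mul(Mul(109, Pow(Add(54, 6), -1)), 3) = Mul(Mul(109, Pow(60, -1)), 3) = Mul(Mul(109, Rational(1, 60)), 3) = Mul(Rational(109, 60), 3) = Rational(109, 20)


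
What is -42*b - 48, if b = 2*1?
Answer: -132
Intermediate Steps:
b = 2
-42*b - 48 = -42*2 - 48 = -84 - 48 = -132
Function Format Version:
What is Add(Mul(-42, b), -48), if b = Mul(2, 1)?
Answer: -132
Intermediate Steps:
b = 2
Add(Mul(-42, b), -48) = Add(Mul(-42, 2), -48) = Add(-84, -48) = -132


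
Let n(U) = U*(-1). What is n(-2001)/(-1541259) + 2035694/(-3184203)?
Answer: -349322587661/545297947953 ≈ -0.64061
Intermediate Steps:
n(U) = -U
n(-2001)/(-1541259) + 2035694/(-3184203) = -1*(-2001)/(-1541259) + 2035694/(-3184203) = 2001*(-1/1541259) + 2035694*(-1/3184203) = -667/513753 - 2035694/3184203 = -349322587661/545297947953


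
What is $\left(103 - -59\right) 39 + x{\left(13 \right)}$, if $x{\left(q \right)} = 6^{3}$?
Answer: $6534$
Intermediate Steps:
$x{\left(q \right)} = 216$
$\left(103 - -59\right) 39 + x{\left(13 \right)} = \left(103 - -59\right) 39 + 216 = \left(103 + 59\right) 39 + 216 = 162 \cdot 39 + 216 = 6318 + 216 = 6534$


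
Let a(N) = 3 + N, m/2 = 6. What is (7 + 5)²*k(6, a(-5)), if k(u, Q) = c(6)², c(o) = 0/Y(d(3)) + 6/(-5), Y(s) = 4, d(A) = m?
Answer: 5184/25 ≈ 207.36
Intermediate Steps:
m = 12 (m = 2*6 = 12)
d(A) = 12
c(o) = -6/5 (c(o) = 0/4 + 6/(-5) = 0*(¼) + 6*(-⅕) = 0 - 6/5 = -6/5)
k(u, Q) = 36/25 (k(u, Q) = (-6/5)² = 36/25)
(7 + 5)²*k(6, a(-5)) = (7 + 5)²*(36/25) = 12²*(36/25) = 144*(36/25) = 5184/25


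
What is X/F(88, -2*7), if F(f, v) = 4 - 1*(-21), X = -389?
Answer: -389/25 ≈ -15.560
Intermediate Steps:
F(f, v) = 25 (F(f, v) = 4 + 21 = 25)
X/F(88, -2*7) = -389/25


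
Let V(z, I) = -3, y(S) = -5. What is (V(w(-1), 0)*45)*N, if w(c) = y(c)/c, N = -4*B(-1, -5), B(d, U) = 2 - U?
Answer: 3780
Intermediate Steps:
N = -28 (N = -4*(2 - 1*(-5)) = -4*(2 + 5) = -4*7 = -28)
w(c) = -5/c
(V(w(-1), 0)*45)*N = -3*45*(-28) = -135*(-28) = 3780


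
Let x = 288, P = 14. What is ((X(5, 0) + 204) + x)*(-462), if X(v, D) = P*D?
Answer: -227304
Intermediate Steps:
X(v, D) = 14*D
((X(5, 0) + 204) + x)*(-462) = ((14*0 + 204) + 288)*(-462) = ((0 + 204) + 288)*(-462) = (204 + 288)*(-462) = 492*(-462) = -227304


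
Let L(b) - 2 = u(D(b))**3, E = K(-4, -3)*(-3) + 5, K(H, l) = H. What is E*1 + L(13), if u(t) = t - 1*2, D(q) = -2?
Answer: -45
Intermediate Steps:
E = 17 (E = -4*(-3) + 5 = 12 + 5 = 17)
u(t) = -2 + t (u(t) = t - 2 = -2 + t)
L(b) = -62 (L(b) = 2 + (-2 - 2)**3 = 2 + (-4)**3 = 2 - 64 = -62)
E*1 + L(13) = 17*1 - 62 = 17 - 62 = -45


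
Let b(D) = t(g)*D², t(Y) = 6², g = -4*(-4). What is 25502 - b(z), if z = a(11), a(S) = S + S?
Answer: 8078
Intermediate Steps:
g = 16
a(S) = 2*S
z = 22 (z = 2*11 = 22)
t(Y) = 36
b(D) = 36*D²
25502 - b(z) = 25502 - 36*22² = 25502 - 36*484 = 25502 - 1*17424 = 25502 - 17424 = 8078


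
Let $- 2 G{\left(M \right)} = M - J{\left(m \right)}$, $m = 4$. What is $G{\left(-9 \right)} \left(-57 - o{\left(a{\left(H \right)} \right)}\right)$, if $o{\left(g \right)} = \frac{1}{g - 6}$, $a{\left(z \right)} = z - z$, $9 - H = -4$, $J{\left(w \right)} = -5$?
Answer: $- \frac{341}{3} \approx -113.67$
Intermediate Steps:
$H = 13$ ($H = 9 - -4 = 9 + 4 = 13$)
$a{\left(z \right)} = 0$
$o{\left(g \right)} = \frac{1}{-6 + g}$
$G{\left(M \right)} = - \frac{5}{2} - \frac{M}{2}$ ($G{\left(M \right)} = - \frac{M - -5}{2} = - \frac{M + 5}{2} = - \frac{5 + M}{2} = - \frac{5}{2} - \frac{M}{2}$)
$G{\left(-9 \right)} \left(-57 - o{\left(a{\left(H \right)} \right)}\right) = \left(- \frac{5}{2} - - \frac{9}{2}\right) \left(-57 - \frac{1}{-6 + 0}\right) = \left(- \frac{5}{2} + \frac{9}{2}\right) \left(-57 - \frac{1}{-6}\right) = 2 \left(-57 - - \frac{1}{6}\right) = 2 \left(-57 + \frac{1}{6}\right) = 2 \left(- \frac{341}{6}\right) = - \frac{341}{3}$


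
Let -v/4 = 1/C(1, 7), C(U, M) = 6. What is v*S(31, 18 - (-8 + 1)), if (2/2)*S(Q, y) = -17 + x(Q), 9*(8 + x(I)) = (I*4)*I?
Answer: -7238/27 ≈ -268.07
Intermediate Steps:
x(I) = -8 + 4*I**2/9 (x(I) = -8 + ((I*4)*I)/9 = -8 + ((4*I)*I)/9 = -8 + (4*I**2)/9 = -8 + 4*I**2/9)
v = -2/3 (v = -4/6 = -4*1/6 = -2/3 ≈ -0.66667)
S(Q, y) = -25 + 4*Q**2/9 (S(Q, y) = -17 + (-8 + 4*Q**2/9) = -25 + 4*Q**2/9)
v*S(31, 18 - (-8 + 1)) = -2*(-25 + (4/9)*31**2)/3 = -2*(-25 + (4/9)*961)/3 = -2*(-25 + 3844/9)/3 = -2/3*3619/9 = -7238/27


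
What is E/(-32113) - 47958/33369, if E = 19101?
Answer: -725818841/357192899 ≈ -2.0320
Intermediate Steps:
E/(-32113) - 47958/33369 = 19101/(-32113) - 47958/33369 = 19101*(-1/32113) - 47958*1/33369 = -19101/32113 - 15986/11123 = -725818841/357192899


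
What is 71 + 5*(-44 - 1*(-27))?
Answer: -14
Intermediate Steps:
71 + 5*(-44 - 1*(-27)) = 71 + 5*(-44 + 27) = 71 + 5*(-17) = 71 - 85 = -14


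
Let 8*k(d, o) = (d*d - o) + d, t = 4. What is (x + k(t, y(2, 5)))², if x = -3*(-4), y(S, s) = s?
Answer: 12321/64 ≈ 192.52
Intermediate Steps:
k(d, o) = -o/8 + d/8 + d²/8 (k(d, o) = ((d*d - o) + d)/8 = ((d² - o) + d)/8 = (d + d² - o)/8 = -o/8 + d/8 + d²/8)
x = 12
(x + k(t, y(2, 5)))² = (12 + (-⅛*5 + (⅛)*4 + (⅛)*4²))² = (12 + (-5/8 + ½ + (⅛)*16))² = (12 + (-5/8 + ½ + 2))² = (12 + 15/8)² = (111/8)² = 12321/64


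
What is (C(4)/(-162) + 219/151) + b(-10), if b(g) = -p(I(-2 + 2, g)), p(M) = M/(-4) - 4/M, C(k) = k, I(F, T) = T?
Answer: -180329/122310 ≈ -1.4744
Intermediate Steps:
p(M) = -4/M - M/4 (p(M) = M*(-1/4) - 4/M = -M/4 - 4/M = -4/M - M/4)
b(g) = 4/g + g/4 (b(g) = -(-4/g - g/4) = 4/g + g/4)
(C(4)/(-162) + 219/151) + b(-10) = (4/(-162) + 219/151) + (4/(-10) + (1/4)*(-10)) = (4*(-1/162) + 219*(1/151)) + (4*(-1/10) - 5/2) = (-2/81 + 219/151) + (-2/5 - 5/2) = 17437/12231 - 29/10 = -180329/122310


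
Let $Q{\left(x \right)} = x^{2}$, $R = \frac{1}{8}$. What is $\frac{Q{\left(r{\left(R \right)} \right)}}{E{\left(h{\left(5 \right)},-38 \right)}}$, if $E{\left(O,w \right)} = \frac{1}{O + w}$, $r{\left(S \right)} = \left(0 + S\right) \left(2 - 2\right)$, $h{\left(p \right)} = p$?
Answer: $0$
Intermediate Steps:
$R = \frac{1}{8} \approx 0.125$
$r{\left(S \right)} = 0$ ($r{\left(S \right)} = S 0 = 0$)
$\frac{Q{\left(r{\left(R \right)} \right)}}{E{\left(h{\left(5 \right)},-38 \right)}} = \frac{0^{2}}{\frac{1}{5 - 38}} = \frac{0}{\frac{1}{-33}} = \frac{0}{- \frac{1}{33}} = 0 \left(-33\right) = 0$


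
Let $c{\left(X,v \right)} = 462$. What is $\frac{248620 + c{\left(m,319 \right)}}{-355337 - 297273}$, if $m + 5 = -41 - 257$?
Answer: $- \frac{124541}{326305} \approx -0.38167$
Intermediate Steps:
$m = -303$ ($m = -5 - 298 = -303$)
$\frac{248620 + c{\left(m,319 \right)}}{-355337 - 297273} = \frac{248620 + 462}{-355337 - 297273} = \frac{249082}{-652610} = 249082 \left(- \frac{1}{652610}\right) = - \frac{124541}{326305}$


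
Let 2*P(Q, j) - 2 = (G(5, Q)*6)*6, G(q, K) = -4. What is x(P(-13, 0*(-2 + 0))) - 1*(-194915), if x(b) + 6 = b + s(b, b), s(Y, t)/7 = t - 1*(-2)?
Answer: 194355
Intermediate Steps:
P(Q, j) = -71 (P(Q, j) = 1 + (-4*6*6)/2 = 1 + (-24*6)/2 = 1 + (½)*(-144) = 1 - 72 = -71)
s(Y, t) = 14 + 7*t (s(Y, t) = 7*(t - 1*(-2)) = 7*(t + 2) = 7*(2 + t) = 14 + 7*t)
x(b) = 8 + 8*b (x(b) = -6 + (b + (14 + 7*b)) = -6 + (14 + 8*b) = 8 + 8*b)
x(P(-13, 0*(-2 + 0))) - 1*(-194915) = (8 + 8*(-71)) - 1*(-194915) = (8 - 568) + 194915 = -560 + 194915 = 194355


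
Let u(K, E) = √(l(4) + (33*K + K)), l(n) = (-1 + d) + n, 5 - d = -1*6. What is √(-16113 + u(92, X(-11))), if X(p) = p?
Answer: √(-16113 + √3142) ≈ 126.72*I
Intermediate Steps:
d = 11 (d = 5 - (-1)*6 = 5 - 1*(-6) = 5 + 6 = 11)
l(n) = 10 + n (l(n) = (-1 + 11) + n = 10 + n)
u(K, E) = √(14 + 34*K) (u(K, E) = √((10 + 4) + (33*K + K)) = √(14 + 34*K))
√(-16113 + u(92, X(-11))) = √(-16113 + √(14 + 34*92)) = √(-16113 + √(14 + 3128)) = √(-16113 + √3142)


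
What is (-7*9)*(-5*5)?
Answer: 1575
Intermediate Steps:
(-7*9)*(-5*5) = -63*(-25) = 1575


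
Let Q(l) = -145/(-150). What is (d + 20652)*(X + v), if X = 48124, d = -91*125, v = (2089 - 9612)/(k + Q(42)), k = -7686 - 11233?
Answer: 253378700516398/567541 ≈ 4.4645e+8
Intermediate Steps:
Q(l) = 29/30 (Q(l) = -145*(-1/150) = 29/30)
k = -18919
v = 225690/567541 (v = (2089 - 9612)/(-18919 + 29/30) = -7523/(-567541/30) = -7523*(-30/567541) = 225690/567541 ≈ 0.39766)
d = -11375
(d + 20652)*(X + v) = (-11375 + 20652)*(48124 + 225690/567541) = 9277*(27312568774/567541) = 253378700516398/567541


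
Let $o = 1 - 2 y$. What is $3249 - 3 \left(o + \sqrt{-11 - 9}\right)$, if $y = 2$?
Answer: $3258 - 6 i \sqrt{5} \approx 3258.0 - 13.416 i$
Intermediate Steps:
$o = -3$ ($o = 1 - 4 = -3$)
$3249 - 3 \left(o + \sqrt{-11 - 9}\right) = 3249 - 3 \left(-3 + \sqrt{-11 - 9}\right) = 3249 - 3 \left(-3 + \sqrt{-20}\right) = 3249 - 3 \left(-3 + 2 i \sqrt{5}\right) = 3249 - \left(-9 + 6 i \sqrt{5}\right) = 3249 + \left(9 - 6 i \sqrt{5}\right) = 3258 - 6 i \sqrt{5}$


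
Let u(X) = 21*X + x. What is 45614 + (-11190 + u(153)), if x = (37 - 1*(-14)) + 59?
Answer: 37747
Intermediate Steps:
x = 110 (x = (37 + 14) + 59 = 51 + 59 = 110)
u(X) = 110 + 21*X (u(X) = 21*X + 110 = 110 + 21*X)
45614 + (-11190 + u(153)) = 45614 + (-11190 + (110 + 21*153)) = 45614 + (-11190 + (110 + 3213)) = 45614 + (-11190 + 3323) = 45614 - 7867 = 37747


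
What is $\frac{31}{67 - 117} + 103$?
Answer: $\frac{5119}{50} \approx 102.38$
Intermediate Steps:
$\frac{31}{67 - 117} + 103 = \frac{31}{-50} + 103 = 31 \left(- \frac{1}{50}\right) + 103 = - \frac{31}{50} + 103 = \frac{5119}{50}$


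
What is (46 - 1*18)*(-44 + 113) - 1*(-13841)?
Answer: 15773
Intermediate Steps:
(46 - 1*18)*(-44 + 113) - 1*(-13841) = (46 - 18)*69 + 13841 = 28*69 + 13841 = 1932 + 13841 = 15773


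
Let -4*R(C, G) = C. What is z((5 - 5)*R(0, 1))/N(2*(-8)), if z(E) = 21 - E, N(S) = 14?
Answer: 3/2 ≈ 1.5000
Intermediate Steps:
R(C, G) = -C/4
z((5 - 5)*R(0, 1))/N(2*(-8)) = (21 - (5 - 5)*(-¼*0))/14 = (21 - 0*0)*(1/14) = (21 - 1*0)*(1/14) = (21 + 0)*(1/14) = 21*(1/14) = 3/2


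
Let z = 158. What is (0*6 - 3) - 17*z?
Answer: -2689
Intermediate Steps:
(0*6 - 3) - 17*z = (0*6 - 3) - 17*158 = (0 - 3) - 2686 = -3 - 2686 = -2689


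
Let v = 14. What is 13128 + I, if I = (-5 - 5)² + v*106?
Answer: 14712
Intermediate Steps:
I = 1584 (I = (-5 - 5)² + 14*106 = (-10)² + 1484 = 100 + 1484 = 1584)
13128 + I = 13128 + 1584 = 14712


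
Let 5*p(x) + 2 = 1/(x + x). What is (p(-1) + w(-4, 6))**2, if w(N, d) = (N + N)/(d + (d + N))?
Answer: 9/4 ≈ 2.2500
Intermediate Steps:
p(x) = -2/5 + 1/(10*x) (p(x) = -2/5 + 1/(5*(x + x)) = -2/5 + 1/(5*((2*x))) = -2/5 + (1/(2*x))/5 = -2/5 + 1/(10*x))
w(N, d) = 2*N/(N + 2*d) (w(N, d) = (2*N)/(d + (N + d)) = (2*N)/(N + 2*d) = 2*N/(N + 2*d))
(p(-1) + w(-4, 6))**2 = ((1/10)*(1 - 4*(-1))/(-1) + 2*(-4)/(-4 + 2*6))**2 = ((1/10)*(-1)*(1 + 4) + 2*(-4)/(-4 + 12))**2 = ((1/10)*(-1)*5 + 2*(-4)/8)**2 = (-1/2 + 2*(-4)*(1/8))**2 = (-1/2 - 1)**2 = (-3/2)**2 = 9/4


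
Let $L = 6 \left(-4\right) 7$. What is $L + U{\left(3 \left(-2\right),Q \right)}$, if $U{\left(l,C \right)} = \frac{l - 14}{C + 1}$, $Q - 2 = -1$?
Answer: $-178$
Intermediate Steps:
$Q = 1$ ($Q = 2 - 1 = 1$)
$L = -168$ ($L = \left(-24\right) 7 = -168$)
$U{\left(l,C \right)} = \frac{-14 + l}{1 + C}$
$L + U{\left(3 \left(-2\right),Q \right)} = -168 + \frac{-14 + 3 \left(-2\right)}{1 + 1} = -168 + \frac{-14 - 6}{2} = -168 + \frac{1}{2} \left(-20\right) = -168 - 10 = -178$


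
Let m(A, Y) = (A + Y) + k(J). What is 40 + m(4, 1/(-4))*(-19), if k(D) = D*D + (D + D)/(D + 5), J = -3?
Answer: -581/4 ≈ -145.25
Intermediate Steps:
k(D) = D**2 + 2*D/(5 + D) (k(D) = D**2 + (2*D)/(5 + D) = D**2 + 2*D/(5 + D))
m(A, Y) = 6 + A + Y (m(A, Y) = (A + Y) - 3*(2 + (-3)**2 + 5*(-3))/(5 - 3) = (A + Y) - 3*(2 + 9 - 15)/2 = (A + Y) - 3*1/2*(-4) = (A + Y) + 6 = 6 + A + Y)
40 + m(4, 1/(-4))*(-19) = 40 + (6 + 4 + 1/(-4))*(-19) = 40 + (6 + 4 + 1*(-1/4))*(-19) = 40 + (6 + 4 - 1/4)*(-19) = 40 + (39/4)*(-19) = 40 - 741/4 = -581/4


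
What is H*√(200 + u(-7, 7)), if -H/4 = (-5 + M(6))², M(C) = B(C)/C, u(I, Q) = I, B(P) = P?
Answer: -64*√193 ≈ -889.12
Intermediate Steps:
M(C) = 1 (M(C) = C/C = 1)
H = -64 (H = -4*(-5 + 1)² = -4*(-4)² = -4*16 = -64)
H*√(200 + u(-7, 7)) = -64*√(200 - 7) = -64*√193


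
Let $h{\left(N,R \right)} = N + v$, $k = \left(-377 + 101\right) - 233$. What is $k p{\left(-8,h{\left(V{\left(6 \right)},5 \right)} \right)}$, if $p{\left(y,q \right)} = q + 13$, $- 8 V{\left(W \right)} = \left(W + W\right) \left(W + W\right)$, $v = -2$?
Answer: $3563$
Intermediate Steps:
$V{\left(W \right)} = - \frac{W^{2}}{2}$ ($V{\left(W \right)} = - \frac{\left(W + W\right) \left(W + W\right)}{8} = - \frac{2 W 2 W}{8} = - \frac{4 W^{2}}{8} = - \frac{W^{2}}{2}$)
$k = -509$ ($k = -276 - 233 = -509$)
$h{\left(N,R \right)} = -2 + N$ ($h{\left(N,R \right)} = N - 2 = -2 + N$)
$p{\left(y,q \right)} = 13 + q$
$k p{\left(-8,h{\left(V{\left(6 \right)},5 \right)} \right)} = - 509 \left(13 - \left(2 + \frac{6^{2}}{2}\right)\right) = - 509 \left(13 - 20\right) = \left(-509\right) \left(-7\right) = 3563$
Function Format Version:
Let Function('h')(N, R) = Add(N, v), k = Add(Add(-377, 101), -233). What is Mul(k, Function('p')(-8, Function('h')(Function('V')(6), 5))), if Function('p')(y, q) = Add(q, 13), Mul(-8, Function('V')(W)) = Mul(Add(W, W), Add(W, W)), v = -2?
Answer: 3563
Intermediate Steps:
Function('V')(W) = Mul(Rational(-1, 2), Pow(W, 2)) (Function('V')(W) = Mul(Rational(-1, 8), Mul(Add(W, W), Add(W, W))) = Mul(Rational(-1, 8), Mul(Mul(2, W), Mul(2, W))) = Mul(Rational(-1, 8), Mul(4, Pow(W, 2))) = Mul(Rational(-1, 2), Pow(W, 2)))
k = -509 (k = Add(-276, -233) = -509)
Function('h')(N, R) = Add(-2, N) (Function('h')(N, R) = Add(N, -2) = Add(-2, N))
Function('p')(y, q) = Add(13, q)
Mul(k, Function('p')(-8, Function('h')(Function('V')(6), 5))) = Mul(-509, Add(13, Add(-2, Mul(Rational(-1, 2), Pow(6, 2))))) = Mul(-509, Add(13, Add(-2, Mul(Rational(-1, 2), 36)))) = Mul(-509, Add(13, Add(-2, -18))) = Mul(-509, Add(13, -20)) = Mul(-509, -7) = 3563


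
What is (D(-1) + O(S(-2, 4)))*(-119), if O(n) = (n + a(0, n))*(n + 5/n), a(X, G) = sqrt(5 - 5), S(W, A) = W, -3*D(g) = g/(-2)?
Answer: -6307/6 ≈ -1051.2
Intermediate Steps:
D(g) = g/6 (D(g) = -g/(3*(-2)) = -g*(-1)/(3*2) = -(-1)*g/6 = g/6)
a(X, G) = 0 (a(X, G) = sqrt(0) = 0)
O(n) = n*(n + 5/n) (O(n) = (n + 0)*(n + 5/n) = n*(n + 5/n))
(D(-1) + O(S(-2, 4)))*(-119) = ((1/6)*(-1) + (5 + (-2)**2))*(-119) = (-1/6 + (5 + 4))*(-119) = (-1/6 + 9)*(-119) = (53/6)*(-119) = -6307/6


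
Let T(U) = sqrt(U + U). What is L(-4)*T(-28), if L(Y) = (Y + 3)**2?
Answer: 2*I*sqrt(14) ≈ 7.4833*I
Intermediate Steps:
T(U) = sqrt(2)*sqrt(U) (T(U) = sqrt(2*U) = sqrt(2)*sqrt(U))
L(Y) = (3 + Y)**2
L(-4)*T(-28) = (3 - 4)**2*(sqrt(2)*sqrt(-28)) = (-1)**2*(sqrt(2)*(2*I*sqrt(7))) = 1*(2*I*sqrt(14)) = 2*I*sqrt(14)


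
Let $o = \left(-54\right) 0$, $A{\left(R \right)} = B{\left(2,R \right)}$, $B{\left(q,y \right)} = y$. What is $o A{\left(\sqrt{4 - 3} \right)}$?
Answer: $0$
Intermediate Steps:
$A{\left(R \right)} = R$
$o = 0$
$o A{\left(\sqrt{4 - 3} \right)} = 0 \sqrt{4 - 3} = 0 \sqrt{1} = 0 \cdot 1 = 0$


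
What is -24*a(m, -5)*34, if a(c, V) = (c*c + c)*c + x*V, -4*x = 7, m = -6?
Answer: 139740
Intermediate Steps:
x = -7/4 (x = -¼*7 = -7/4 ≈ -1.7500)
a(c, V) = -7*V/4 + c*(c + c²) (a(c, V) = (c*c + c)*c - 7*V/4 = (c² + c)*c - 7*V/4 = (c + c²)*c - 7*V/4 = c*(c + c²) - 7*V/4 = -7*V/4 + c*(c + c²))
-24*a(m, -5)*34 = -24*((-6)² + (-6)³ - 7/4*(-5))*34 = -24*(36 - 216 + 35/4)*34 = -24*(-685/4)*34 = 4110*34 = 139740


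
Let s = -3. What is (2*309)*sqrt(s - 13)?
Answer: 2472*I ≈ 2472.0*I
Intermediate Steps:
(2*309)*sqrt(s - 13) = (2*309)*sqrt(-3 - 13) = 618*sqrt(-16) = 618*(4*I) = 2472*I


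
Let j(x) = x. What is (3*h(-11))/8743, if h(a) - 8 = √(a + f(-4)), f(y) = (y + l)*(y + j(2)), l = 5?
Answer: 24/8743 + 3*I*√13/8743 ≈ 0.0027451 + 0.0012372*I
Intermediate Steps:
f(y) = (2 + y)*(5 + y) (f(y) = (y + 5)*(y + 2) = (5 + y)*(2 + y) = (2 + y)*(5 + y))
h(a) = 8 + √(-2 + a) (h(a) = 8 + √(a + (10 + (-4)² + 7*(-4))) = 8 + √(a + (10 + 16 - 28)) = 8 + √(a - 2) = 8 + √(-2 + a))
(3*h(-11))/8743 = (3*(8 + √(-2 - 11)))/8743 = (3*(8 + √(-13)))*(1/8743) = (3*(8 + I*√13))*(1/8743) = (24 + 3*I*√13)*(1/8743) = 24/8743 + 3*I*√13/8743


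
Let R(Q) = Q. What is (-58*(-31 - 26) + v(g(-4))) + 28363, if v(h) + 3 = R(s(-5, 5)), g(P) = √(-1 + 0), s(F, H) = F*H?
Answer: 31641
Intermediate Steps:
g(P) = I (g(P) = √(-1) = I)
v(h) = -28 (v(h) = -3 - 5*5 = -3 - 25 = -28)
(-58*(-31 - 26) + v(g(-4))) + 28363 = (-58*(-31 - 26) - 28) + 28363 = (-58*(-57) - 28) + 28363 = (3306 - 28) + 28363 = 3278 + 28363 = 31641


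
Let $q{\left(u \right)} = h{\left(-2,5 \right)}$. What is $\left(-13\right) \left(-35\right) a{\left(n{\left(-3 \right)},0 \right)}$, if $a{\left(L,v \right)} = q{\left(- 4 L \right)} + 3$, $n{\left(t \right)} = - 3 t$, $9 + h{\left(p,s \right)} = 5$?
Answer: $-455$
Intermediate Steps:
$h{\left(p,s \right)} = -4$ ($h{\left(p,s \right)} = -9 + 5 = -4$)
$q{\left(u \right)} = -4$
$a{\left(L,v \right)} = -1$ ($a{\left(L,v \right)} = -4 + 3 = -1$)
$\left(-13\right) \left(-35\right) a{\left(n{\left(-3 \right)},0 \right)} = \left(-13\right) \left(-35\right) \left(-1\right) = 455 \left(-1\right) = -455$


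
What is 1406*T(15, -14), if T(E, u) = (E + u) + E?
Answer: 22496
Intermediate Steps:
T(E, u) = u + 2*E
1406*T(15, -14) = 1406*(-14 + 2*15) = 1406*(-14 + 30) = 1406*16 = 22496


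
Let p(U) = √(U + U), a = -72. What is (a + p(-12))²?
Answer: 5160 - 288*I*√6 ≈ 5160.0 - 705.45*I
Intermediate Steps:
p(U) = √2*√U (p(U) = √(2*U) = √2*√U)
(a + p(-12))² = (-72 + √2*√(-12))² = (-72 + √2*(2*I*√3))² = (-72 + 2*I*√6)²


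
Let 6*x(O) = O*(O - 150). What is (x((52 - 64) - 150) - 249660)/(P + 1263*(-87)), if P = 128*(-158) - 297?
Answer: 120618/65201 ≈ 1.8499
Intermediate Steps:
x(O) = O*(-150 + O)/6 (x(O) = (O*(O - 150))/6 = (O*(-150 + O))/6 = O*(-150 + O)/6)
P = -20521 (P = -20224 - 297 = -20521)
(x((52 - 64) - 150) - 249660)/(P + 1263*(-87)) = (((52 - 64) - 150)*(-150 + ((52 - 64) - 150))/6 - 249660)/(-20521 + 1263*(-87)) = ((-12 - 150)*(-150 + (-12 - 150))/6 - 249660)/(-20521 - 109881) = ((1/6)*(-162)*(-150 - 162) - 249660)/(-130402) = ((1/6)*(-162)*(-312) - 249660)*(-1/130402) = (8424 - 249660)*(-1/130402) = -241236*(-1/130402) = 120618/65201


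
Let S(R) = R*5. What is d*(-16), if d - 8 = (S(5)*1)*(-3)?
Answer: 1072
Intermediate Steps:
S(R) = 5*R
d = -67 (d = 8 + ((5*5)*1)*(-3) = 8 + (25*1)*(-3) = 8 + 25*(-3) = 8 - 75 = -67)
d*(-16) = -67*(-16) = 1072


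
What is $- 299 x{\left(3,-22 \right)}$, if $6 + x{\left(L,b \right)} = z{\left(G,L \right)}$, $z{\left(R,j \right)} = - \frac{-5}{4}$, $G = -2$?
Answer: $\frac{5681}{4} \approx 1420.3$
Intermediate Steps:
$z{\left(R,j \right)} = \frac{5}{4}$ ($z{\left(R,j \right)} = - \frac{-5}{4} = \left(-1\right) \left(- \frac{5}{4}\right) = \frac{5}{4}$)
$x{\left(L,b \right)} = - \frac{19}{4}$ ($x{\left(L,b \right)} = -6 + \frac{5}{4} = - \frac{19}{4}$)
$- 299 x{\left(3,-22 \right)} = \left(-299\right) \left(- \frac{19}{4}\right) = \frac{5681}{4}$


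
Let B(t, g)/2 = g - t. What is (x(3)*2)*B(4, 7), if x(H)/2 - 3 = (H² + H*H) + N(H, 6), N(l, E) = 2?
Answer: 552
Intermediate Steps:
B(t, g) = -2*t + 2*g (B(t, g) = 2*(g - t) = -2*t + 2*g)
x(H) = 10 + 4*H² (x(H) = 6 + 2*((H² + H*H) + 2) = 6 + 2*((H² + H²) + 2) = 6 + 2*(2*H² + 2) = 6 + 2*(2 + 2*H²) = 6 + (4 + 4*H²) = 10 + 4*H²)
(x(3)*2)*B(4, 7) = ((10 + 4*3²)*2)*(-2*4 + 2*7) = ((10 + 4*9)*2)*(-8 + 14) = ((10 + 36)*2)*6 = (46*2)*6 = 92*6 = 552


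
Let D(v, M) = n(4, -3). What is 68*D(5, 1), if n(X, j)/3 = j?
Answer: -612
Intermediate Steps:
n(X, j) = 3*j
D(v, M) = -9 (D(v, M) = 3*(-3) = -9)
68*D(5, 1) = 68*(-9) = -612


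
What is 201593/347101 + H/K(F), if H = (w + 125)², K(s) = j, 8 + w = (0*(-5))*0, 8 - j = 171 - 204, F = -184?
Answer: 4759730902/14231141 ≈ 334.46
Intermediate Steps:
j = 41 (j = 8 - (171 - 204) = 8 - 1*(-33) = 8 + 33 = 41)
w = -8 (w = -8 + (0*(-5))*0 = -8 + 0*0 = -8 + 0 = -8)
K(s) = 41
H = 13689 (H = (-8 + 125)² = 117² = 13689)
201593/347101 + H/K(F) = 201593/347101 + 13689/41 = 4759730902/14231141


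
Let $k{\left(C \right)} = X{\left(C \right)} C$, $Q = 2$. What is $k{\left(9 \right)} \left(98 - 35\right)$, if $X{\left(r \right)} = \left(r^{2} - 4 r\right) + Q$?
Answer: $26649$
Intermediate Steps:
$X{\left(r \right)} = 2 + r^{2} - 4 r$ ($X{\left(r \right)} = \left(r^{2} - 4 r\right) + 2 = 2 + r^{2} - 4 r$)
$k{\left(C \right)} = C \left(2 + C^{2} - 4 C\right)$ ($k{\left(C \right)} = \left(2 + C^{2} - 4 C\right) C = C \left(2 + C^{2} - 4 C\right)$)
$k{\left(9 \right)} \left(98 - 35\right) = 9 \left(2 + 9^{2} - 36\right) \left(98 - 35\right) = 9 \left(2 + 81 - 36\right) 63 = 9 \cdot 47 \cdot 63 = 423 \cdot 63 = 26649$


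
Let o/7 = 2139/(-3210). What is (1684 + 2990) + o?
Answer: 4996189/1070 ≈ 4669.3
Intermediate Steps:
o = -4991/1070 (o = 7*(2139/(-3210)) = 7*(2139*(-1/3210)) = 7*(-713/1070) = -4991/1070 ≈ -4.6645)
(1684 + 2990) + o = (1684 + 2990) - 4991/1070 = 4674 - 4991/1070 = 4996189/1070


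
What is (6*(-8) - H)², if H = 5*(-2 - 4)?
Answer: 324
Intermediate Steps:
H = -30 (H = 5*(-6) = -30)
(6*(-8) - H)² = (6*(-8) - 1*(-30))² = (-48 + 30)² = (-18)² = 324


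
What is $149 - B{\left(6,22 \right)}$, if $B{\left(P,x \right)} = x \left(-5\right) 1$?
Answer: $259$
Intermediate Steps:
$B{\left(P,x \right)} = - 5 x$ ($B{\left(P,x \right)} = - 5 x 1 = - 5 x$)
$149 - B{\left(6,22 \right)} = 149 - \left(-5\right) 22 = 149 - -110 = 149 + 110 = 259$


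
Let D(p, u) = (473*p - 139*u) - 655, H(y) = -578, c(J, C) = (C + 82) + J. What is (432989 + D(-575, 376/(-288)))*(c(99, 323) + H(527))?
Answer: -213839909/18 ≈ -1.1880e+7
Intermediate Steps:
c(J, C) = 82 + C + J (c(J, C) = (82 + C) + J = 82 + C + J)
D(p, u) = -655 - 139*u + 473*p (D(p, u) = (-139*u + 473*p) - 655 = -655 - 139*u + 473*p)
(432989 + D(-575, 376/(-288)))*(c(99, 323) + H(527)) = (432989 + (-655 - 52264/(-288) + 473*(-575)))*((82 + 323 + 99) - 578) = (432989 + (-655 - 52264*(-1)/288 - 271975))*(504 - 578) = (432989 + (-655 - 139*(-47/36) - 271975))*(-74) = (432989 + (-655 + 6533/36 - 271975))*(-74) = (432989 - 9808147/36)*(-74) = (5779457/36)*(-74) = -213839909/18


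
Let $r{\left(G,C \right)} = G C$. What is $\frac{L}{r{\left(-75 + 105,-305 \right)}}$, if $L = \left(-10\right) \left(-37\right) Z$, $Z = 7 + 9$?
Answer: $- \frac{592}{915} \approx -0.64699$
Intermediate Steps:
$r{\left(G,C \right)} = C G$
$Z = 16$
$L = 5920$ ($L = \left(-10\right) \left(-37\right) 16 = 370 \cdot 16 = 5920$)
$\frac{L}{r{\left(-75 + 105,-305 \right)}} = \frac{5920}{\left(-305\right) \left(-75 + 105\right)} = \frac{5920}{\left(-305\right) 30} = \frac{5920}{-9150} = 5920 \left(- \frac{1}{9150}\right) = - \frac{592}{915}$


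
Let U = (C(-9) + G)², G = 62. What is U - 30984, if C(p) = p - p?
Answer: -27140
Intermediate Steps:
C(p) = 0
U = 3844 (U = (0 + 62)² = 62² = 3844)
U - 30984 = 3844 - 30984 = -27140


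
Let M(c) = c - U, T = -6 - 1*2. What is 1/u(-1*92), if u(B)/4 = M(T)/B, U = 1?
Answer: 23/9 ≈ 2.5556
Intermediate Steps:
T = -8 (T = -6 - 2 = -8)
M(c) = -1 + c (M(c) = c - 1*1 = c - 1 = -1 + c)
u(B) = -36/B (u(B) = 4*((-1 - 8)/B) = 4*(-9/B) = -36/B)
1/u(-1*92) = 1/(-36/((-1*92))) = 1/(-36/(-92)) = 1/(-36*(-1/92)) = 1/(9/23) = 23/9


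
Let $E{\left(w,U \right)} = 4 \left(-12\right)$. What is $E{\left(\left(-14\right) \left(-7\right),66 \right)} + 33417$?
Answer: $33369$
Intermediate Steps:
$E{\left(w,U \right)} = -48$
$E{\left(\left(-14\right) \left(-7\right),66 \right)} + 33417 = -48 + 33417 = 33369$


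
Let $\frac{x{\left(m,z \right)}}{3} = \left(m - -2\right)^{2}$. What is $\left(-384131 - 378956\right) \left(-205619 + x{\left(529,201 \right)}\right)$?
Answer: $-488577134968$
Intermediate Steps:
$x{\left(m,z \right)} = 3 \left(2 + m\right)^{2}$ ($x{\left(m,z \right)} = 3 \left(m - -2\right)^{2} = 3 \left(m + 2\right)^{2} = 3 \left(2 + m\right)^{2}$)
$\left(-384131 - 378956\right) \left(-205619 + x{\left(529,201 \right)}\right) = \left(-384131 - 378956\right) \left(-205619 + 3 \left(2 + 529\right)^{2}\right) = - 763087 \left(-205619 + 3 \cdot 531^{2}\right) = - 763087 \left(-205619 + 3 \cdot 281961\right) = - 763087 \left(-205619 + 845883\right) = \left(-763087\right) 640264 = -488577134968$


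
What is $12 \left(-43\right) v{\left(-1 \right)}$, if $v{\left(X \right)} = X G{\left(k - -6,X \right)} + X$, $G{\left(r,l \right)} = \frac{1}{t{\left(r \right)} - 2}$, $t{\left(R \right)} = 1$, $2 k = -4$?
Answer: $0$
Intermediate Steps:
$k = -2$ ($k = \frac{1}{2} \left(-4\right) = -2$)
$G{\left(r,l \right)} = -1$ ($G{\left(r,l \right)} = \frac{1}{1 - 2} = \frac{1}{-1} = -1$)
$v{\left(X \right)} = 0$ ($v{\left(X \right)} = X \left(-1\right) + X = - X + X = 0$)
$12 \left(-43\right) v{\left(-1 \right)} = 12 \left(-43\right) 0 = \left(-516\right) 0 = 0$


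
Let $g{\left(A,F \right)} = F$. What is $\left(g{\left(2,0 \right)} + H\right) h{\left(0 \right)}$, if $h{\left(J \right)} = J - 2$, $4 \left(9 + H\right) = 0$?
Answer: $18$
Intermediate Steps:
$H = -9$ ($H = -9 + \frac{1}{4} \cdot 0 = -9 + 0 = -9$)
$h{\left(J \right)} = -2 + J$ ($h{\left(J \right)} = J - 2 = -2 + J$)
$\left(g{\left(2,0 \right)} + H\right) h{\left(0 \right)} = \left(0 - 9\right) \left(-2 + 0\right) = \left(-9\right) \left(-2\right) = 18$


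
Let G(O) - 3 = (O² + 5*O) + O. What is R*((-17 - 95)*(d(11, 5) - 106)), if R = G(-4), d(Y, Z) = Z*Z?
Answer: -45360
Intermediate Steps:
d(Y, Z) = Z²
G(O) = 3 + O² + 6*O (G(O) = 3 + ((O² + 5*O) + O) = 3 + (O² + 6*O) = 3 + O² + 6*O)
R = -5 (R = 3 + (-4)² + 6*(-4) = 3 + 16 - 24 = -5)
R*((-17 - 95)*(d(11, 5) - 106)) = -5*(-17 - 95)*(5² - 106) = -(-560)*(25 - 106) = -(-560)*(-81) = -5*9072 = -45360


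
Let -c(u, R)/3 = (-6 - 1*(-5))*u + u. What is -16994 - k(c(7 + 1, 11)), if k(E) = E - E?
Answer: -16994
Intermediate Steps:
c(u, R) = 0 (c(u, R) = -3*((-6 - 1*(-5))*u + u) = -3*((-6 + 5)*u + u) = -3*(-u + u) = -3*0 = 0)
k(E) = 0
-16994 - k(c(7 + 1, 11)) = -16994 - 1*0 = -16994 + 0 = -16994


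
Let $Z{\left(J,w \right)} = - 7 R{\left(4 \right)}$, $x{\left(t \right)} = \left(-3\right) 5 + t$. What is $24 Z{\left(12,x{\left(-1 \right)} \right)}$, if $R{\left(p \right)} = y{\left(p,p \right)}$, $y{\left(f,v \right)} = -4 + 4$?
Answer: $0$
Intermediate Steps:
$x{\left(t \right)} = -15 + t$
$y{\left(f,v \right)} = 0$
$R{\left(p \right)} = 0$
$Z{\left(J,w \right)} = 0$ ($Z{\left(J,w \right)} = \left(-7\right) 0 = 0$)
$24 Z{\left(12,x{\left(-1 \right)} \right)} = 24 \cdot 0 = 0$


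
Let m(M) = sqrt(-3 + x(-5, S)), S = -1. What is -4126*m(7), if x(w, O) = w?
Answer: -8252*I*sqrt(2) ≈ -11670.0*I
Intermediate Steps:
m(M) = 2*I*sqrt(2) (m(M) = sqrt(-3 - 5) = sqrt(-8) = 2*I*sqrt(2))
-4126*m(7) = -8252*I*sqrt(2)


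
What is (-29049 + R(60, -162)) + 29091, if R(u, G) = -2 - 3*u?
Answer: -140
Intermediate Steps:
(-29049 + R(60, -162)) + 29091 = (-29049 + (-2 - 3*60)) + 29091 = (-29049 + (-2 - 180)) + 29091 = (-29049 - 182) + 29091 = -29231 + 29091 = -140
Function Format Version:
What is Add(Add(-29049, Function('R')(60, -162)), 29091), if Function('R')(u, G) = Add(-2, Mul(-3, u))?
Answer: -140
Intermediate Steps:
Add(Add(-29049, Function('R')(60, -162)), 29091) = Add(Add(-29049, Add(-2, Mul(-3, 60))), 29091) = Add(Add(-29049, Add(-2, -180)), 29091) = Add(Add(-29049, -182), 29091) = Add(-29231, 29091) = -140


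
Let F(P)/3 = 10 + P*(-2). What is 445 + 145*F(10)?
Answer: -3905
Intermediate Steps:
F(P) = 30 - 6*P (F(P) = 3*(10 + P*(-2)) = 3*(10 - 2*P) = 30 - 6*P)
445 + 145*F(10) = 445 + 145*(30 - 6*10) = 445 + 145*(30 - 60) = 445 + 145*(-30) = 445 - 4350 = -3905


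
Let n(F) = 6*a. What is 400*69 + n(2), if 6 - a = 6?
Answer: 27600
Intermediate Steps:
a = 0 (a = 6 - 1*6 = 6 - 6 = 0)
n(F) = 0 (n(F) = 6*0 = 0)
400*69 + n(2) = 400*69 + 0 = 27600 + 0 = 27600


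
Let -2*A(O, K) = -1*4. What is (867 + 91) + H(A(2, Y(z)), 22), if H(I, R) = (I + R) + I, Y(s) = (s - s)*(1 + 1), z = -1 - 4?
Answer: 984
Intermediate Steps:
z = -5
Y(s) = 0 (Y(s) = 0*2 = 0)
A(O, K) = 2 (A(O, K) = -(-1)*4/2 = -½*(-4) = 2)
H(I, R) = R + 2*I
(867 + 91) + H(A(2, Y(z)), 22) = (867 + 91) + (22 + 2*2) = 958 + (22 + 4) = 958 + 26 = 984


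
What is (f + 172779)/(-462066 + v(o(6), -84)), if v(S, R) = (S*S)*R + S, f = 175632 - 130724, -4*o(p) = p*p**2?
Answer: -217687/707064 ≈ -0.30787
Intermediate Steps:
o(p) = -p**3/4 (o(p) = -p*p**2/4 = -p**3/4)
f = 44908
v(S, R) = S + R*S**2 (v(S, R) = S**2*R + S = R*S**2 + S = S + R*S**2)
(f + 172779)/(-462066 + v(o(6), -84)) = (44908 + 172779)/(-462066 + (-1/4*6**3)*(1 - (-21)*6**3)) = 217687/(-462066 + (-1/4*216)*(1 - (-21)*216)) = 217687/(-462066 - 54*(1 - 84*(-54))) = 217687/(-462066 - 54*(1 + 4536)) = 217687/(-462066 - 54*4537) = 217687/(-462066 - 244998) = 217687/(-707064) = 217687*(-1/707064) = -217687/707064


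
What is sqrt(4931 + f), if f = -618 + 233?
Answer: sqrt(4546) ≈ 67.424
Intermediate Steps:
f = -385
sqrt(4931 + f) = sqrt(4931 - 385) = sqrt(4546)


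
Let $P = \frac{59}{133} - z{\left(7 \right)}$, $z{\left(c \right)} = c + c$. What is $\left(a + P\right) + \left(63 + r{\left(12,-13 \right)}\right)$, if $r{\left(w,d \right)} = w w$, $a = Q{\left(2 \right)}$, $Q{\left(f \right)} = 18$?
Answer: $\frac{28122}{133} \approx 211.44$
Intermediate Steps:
$a = 18$
$z{\left(c \right)} = 2 c$
$r{\left(w,d \right)} = w^{2}$
$P = - \frac{1803}{133}$ ($P = \frac{59}{133} - 2 \cdot 7 = 59 \cdot \frac{1}{133} - 14 = \frac{59}{133} - 14 = - \frac{1803}{133} \approx -13.556$)
$\left(a + P\right) + \left(63 + r{\left(12,-13 \right)}\right) = \left(18 - \frac{1803}{133}\right) + \left(63 + 12^{2}\right) = \frac{591}{133} + \left(63 + 144\right) = \frac{591}{133} + 207 = \frac{28122}{133}$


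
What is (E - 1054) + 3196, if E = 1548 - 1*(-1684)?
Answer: 5374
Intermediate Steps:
E = 3232 (E = 1548 + 1684 = 3232)
(E - 1054) + 3196 = (3232 - 1054) + 3196 = 2178 + 3196 = 5374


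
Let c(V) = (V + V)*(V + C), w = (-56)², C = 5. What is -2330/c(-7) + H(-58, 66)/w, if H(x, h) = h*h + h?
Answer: -128269/1568 ≈ -81.804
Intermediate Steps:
H(x, h) = h + h² (H(x, h) = h² + h = h + h²)
w = 3136
c(V) = 2*V*(5 + V) (c(V) = (V + V)*(V + 5) = (2*V)*(5 + V) = 2*V*(5 + V))
-2330/c(-7) + H(-58, 66)/w = -2330*(-1/(14*(5 - 7))) + (66*(1 + 66))/3136 = -2330/(2*(-7)*(-2)) + (66*67)*(1/3136) = -2330/28 + 4422*(1/3136) = -2330*1/28 + 2211/1568 = -1165/14 + 2211/1568 = -128269/1568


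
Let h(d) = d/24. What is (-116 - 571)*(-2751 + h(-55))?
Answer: 15132091/8 ≈ 1.8915e+6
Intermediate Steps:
h(d) = d/24 (h(d) = d*(1/24) = d/24)
(-116 - 571)*(-2751 + h(-55)) = (-116 - 571)*(-2751 + (1/24)*(-55)) = -687*(-2751 - 55/24) = -687*(-66079/24) = 15132091/8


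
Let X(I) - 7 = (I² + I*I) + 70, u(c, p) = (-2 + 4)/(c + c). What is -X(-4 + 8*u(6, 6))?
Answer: -821/9 ≈ -91.222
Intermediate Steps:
u(c, p) = 1/c (u(c, p) = 2/((2*c)) = 2*(1/(2*c)) = 1/c)
X(I) = 77 + 2*I² (X(I) = 7 + ((I² + I*I) + 70) = 7 + ((I² + I²) + 70) = 7 + (2*I² + 70) = 7 + (70 + 2*I²) = 77 + 2*I²)
-X(-4 + 8*u(6, 6)) = -(77 + 2*(-4 + 8/6)²) = -(77 + 2*(-4 + 8*(⅙))²) = -(77 + 2*(-4 + 4/3)²) = -(77 + 2*(-8/3)²) = -(77 + 2*(64/9)) = -(77 + 128/9) = -1*821/9 = -821/9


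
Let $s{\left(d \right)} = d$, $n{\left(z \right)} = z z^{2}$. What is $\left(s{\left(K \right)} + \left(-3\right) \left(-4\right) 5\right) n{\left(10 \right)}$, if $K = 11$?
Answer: $71000$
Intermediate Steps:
$n{\left(z \right)} = z^{3}$
$\left(s{\left(K \right)} + \left(-3\right) \left(-4\right) 5\right) n{\left(10 \right)} = \left(11 + \left(-3\right) \left(-4\right) 5\right) 10^{3} = \left(11 + 12 \cdot 5\right) 1000 = \left(11 + 60\right) 1000 = 71 \cdot 1000 = 71000$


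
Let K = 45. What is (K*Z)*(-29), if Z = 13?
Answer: -16965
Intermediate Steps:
(K*Z)*(-29) = (45*13)*(-29) = 585*(-29) = -16965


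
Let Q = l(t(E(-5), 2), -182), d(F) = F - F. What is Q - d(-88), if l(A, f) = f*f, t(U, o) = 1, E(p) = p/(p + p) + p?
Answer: 33124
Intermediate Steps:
E(p) = 1/2 + p (E(p) = p/((2*p)) + p = p*(1/(2*p)) + p = 1/2 + p)
d(F) = 0
l(A, f) = f**2
Q = 33124 (Q = (-182)**2 = 33124)
Q - d(-88) = 33124 - 1*0 = 33124 + 0 = 33124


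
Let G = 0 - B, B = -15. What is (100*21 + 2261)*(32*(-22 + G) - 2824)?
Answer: -13292328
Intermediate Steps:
G = 15 (G = 0 - 1*(-15) = 0 + 15 = 15)
(100*21 + 2261)*(32*(-22 + G) - 2824) = (100*21 + 2261)*(32*(-22 + 15) - 2824) = (2100 + 2261)*(32*(-7) - 2824) = 4361*(-224 - 2824) = 4361*(-3048) = -13292328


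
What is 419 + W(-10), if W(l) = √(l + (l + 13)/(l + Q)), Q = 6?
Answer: 419 + I*√43/2 ≈ 419.0 + 3.2787*I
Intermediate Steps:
W(l) = √(l + (13 + l)/(6 + l)) (W(l) = √(l + (l + 13)/(l + 6)) = √(l + (13 + l)/(6 + l)))
419 + W(-10) = 419 + √((13 - 10 - 10*(6 - 10))/(6 - 10)) = 419 + √((13 - 10 - 10*(-4))/(-4)) = 419 + √(-(13 - 10 + 40)/4) = 419 + √(-¼*43) = 419 + √(-43/4) = 419 + I*√43/2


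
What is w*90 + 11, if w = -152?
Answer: -13669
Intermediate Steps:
w*90 + 11 = -152*90 + 11 = -13680 + 11 = -13669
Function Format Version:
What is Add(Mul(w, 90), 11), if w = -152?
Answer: -13669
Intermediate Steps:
Add(Mul(w, 90), 11) = Add(Mul(-152, 90), 11) = Add(-13680, 11) = -13669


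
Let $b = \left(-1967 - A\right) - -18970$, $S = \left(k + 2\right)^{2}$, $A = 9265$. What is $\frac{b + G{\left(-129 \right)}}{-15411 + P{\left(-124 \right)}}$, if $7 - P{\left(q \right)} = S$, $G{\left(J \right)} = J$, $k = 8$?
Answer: $- \frac{7609}{15504} \approx -0.49078$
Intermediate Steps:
$S = 100$ ($S = \left(8 + 2\right)^{2} = 10^{2} = 100$)
$P{\left(q \right)} = -93$ ($P{\left(q \right)} = 7 - 100 = -93$)
$b = 7738$ ($b = \left(-1967 - 9265\right) - -18970 = \left(-1967 - 9265\right) + 18970 = -11232 + 18970 = 7738$)
$\frac{b + G{\left(-129 \right)}}{-15411 + P{\left(-124 \right)}} = \frac{7738 - 129}{-15411 - 93} = \frac{7609}{-15504} = 7609 \left(- \frac{1}{15504}\right) = - \frac{7609}{15504}$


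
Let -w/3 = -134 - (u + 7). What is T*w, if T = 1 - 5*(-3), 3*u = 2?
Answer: 6800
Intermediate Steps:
u = 2/3 (u = (1/3)*2 = 2/3 ≈ 0.66667)
T = 16 (T = 1 + 15 = 16)
w = 425 (w = -3*(-134 - (2/3 + 7)) = -3*(-134 - 23/3) = -3*(-425/3) = 425)
T*w = 16*425 = 6800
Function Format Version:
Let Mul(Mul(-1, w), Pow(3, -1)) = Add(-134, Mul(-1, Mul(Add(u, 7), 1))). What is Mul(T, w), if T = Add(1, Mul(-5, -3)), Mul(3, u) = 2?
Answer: 6800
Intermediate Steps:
u = Rational(2, 3) (u = Mul(Rational(1, 3), 2) = Rational(2, 3) ≈ 0.66667)
T = 16 (T = Add(1, 15) = 16)
w = 425 (w = Mul(-3, Add(-134, Mul(-1, Mul(Add(Rational(2, 3), 7), 1)))) = Mul(-3, Add(-134, Mul(-1, Mul(Rational(23, 3), 1)))) = Mul(-3, Add(-134, Mul(-1, Rational(23, 3)))) = Mul(-3, Add(-134, Rational(-23, 3))) = Mul(-3, Rational(-425, 3)) = 425)
Mul(T, w) = Mul(16, 425) = 6800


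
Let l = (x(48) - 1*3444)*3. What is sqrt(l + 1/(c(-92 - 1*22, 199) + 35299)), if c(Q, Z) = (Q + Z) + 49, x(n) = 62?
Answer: I*sqrt(1415364165329)/11811 ≈ 100.73*I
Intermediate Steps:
c(Q, Z) = 49 + Q + Z
l = -10146 (l = (62 - 1*3444)*3 = (62 - 3444)*3 = -3382*3 = -10146)
sqrt(l + 1/(c(-92 - 1*22, 199) + 35299)) = sqrt(-10146 + 1/((49 + (-92 - 1*22) + 199) + 35299)) = sqrt(-10146 + 1/((49 + (-92 - 22) + 199) + 35299)) = sqrt(-10146 + 1/((49 - 114 + 199) + 35299)) = sqrt(-10146 + 1/(134 + 35299)) = sqrt(-10146 + 1/35433) = sqrt(-359503217/35433) = I*sqrt(1415364165329)/11811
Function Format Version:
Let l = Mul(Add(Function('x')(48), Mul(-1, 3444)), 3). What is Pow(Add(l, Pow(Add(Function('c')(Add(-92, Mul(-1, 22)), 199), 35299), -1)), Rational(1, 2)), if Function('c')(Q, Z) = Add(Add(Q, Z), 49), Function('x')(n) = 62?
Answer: Mul(Rational(1, 11811), I, Pow(1415364165329, Rational(1, 2))) ≈ Mul(100.73, I)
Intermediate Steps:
Function('c')(Q, Z) = Add(49, Q, Z)
l = -10146 (l = Mul(Add(62, Mul(-1, 3444)), 3) = Mul(Add(62, -3444), 3) = Mul(-3382, 3) = -10146)
Pow(Add(l, Pow(Add(Function('c')(Add(-92, Mul(-1, 22)), 199), 35299), -1)), Rational(1, 2)) = Pow(Add(-10146, Pow(Add(Add(49, Add(-92, Mul(-1, 22)), 199), 35299), -1)), Rational(1, 2)) = Pow(Add(-10146, Pow(Add(Add(49, Add(-92, -22), 199), 35299), -1)), Rational(1, 2)) = Pow(Add(-10146, Pow(Add(Add(49, -114, 199), 35299), -1)), Rational(1, 2)) = Pow(Add(-10146, Pow(Add(134, 35299), -1)), Rational(1, 2)) = Pow(Add(-10146, Pow(35433, -1)), Rational(1, 2)) = Pow(Add(-10146, Rational(1, 35433)), Rational(1, 2)) = Pow(Rational(-359503217, 35433), Rational(1, 2)) = Mul(Rational(1, 11811), I, Pow(1415364165329, Rational(1, 2)))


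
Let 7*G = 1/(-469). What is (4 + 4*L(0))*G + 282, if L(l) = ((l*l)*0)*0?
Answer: 925802/3283 ≈ 282.00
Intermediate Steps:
L(l) = 0 (L(l) = (l²*0)*0 = 0*0 = 0)
G = -1/3283 (G = (⅐)/(-469) = (⅐)*(-1/469) = -1/3283 ≈ -0.00030460)
(4 + 4*L(0))*G + 282 = (4 + 4*0)*(-1/3283) + 282 = (4 + 0)*(-1/3283) + 282 = 4*(-1/3283) + 282 = -4/3283 + 282 = 925802/3283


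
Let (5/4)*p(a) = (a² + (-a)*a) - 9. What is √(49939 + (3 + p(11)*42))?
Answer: √1240990/5 ≈ 222.80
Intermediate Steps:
p(a) = -36/5 (p(a) = 4*((a² + (-a)*a) - 9)/5 = 4*((a² - a²) - 9)/5 = 4*(0 - 9)/5 = (⅘)*(-9) = -36/5)
√(49939 + (3 + p(11)*42)) = √(49939 + (3 - 36/5*42)) = √(49939 + (3 - 1512/5)) = √(49939 - 1497/5) = √(248198/5) = √1240990/5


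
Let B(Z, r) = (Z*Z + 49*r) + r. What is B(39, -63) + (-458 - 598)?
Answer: -2685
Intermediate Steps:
B(Z, r) = Z**2 + 50*r (B(Z, r) = (Z**2 + 49*r) + r = Z**2 + 50*r)
B(39, -63) + (-458 - 598) = (39**2 + 50*(-63)) + (-458 - 598) = (1521 - 3150) - 1056 = -1629 - 1056 = -2685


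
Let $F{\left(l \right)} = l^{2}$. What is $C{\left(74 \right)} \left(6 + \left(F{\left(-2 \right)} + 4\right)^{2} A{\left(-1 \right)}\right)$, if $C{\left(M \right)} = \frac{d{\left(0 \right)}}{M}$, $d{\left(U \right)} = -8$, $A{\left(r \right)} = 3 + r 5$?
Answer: $\frac{488}{37} \approx 13.189$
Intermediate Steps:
$A{\left(r \right)} = 3 + 5 r$
$C{\left(M \right)} = - \frac{8}{M}$
$C{\left(74 \right)} \left(6 + \left(F{\left(-2 \right)} + 4\right)^{2} A{\left(-1 \right)}\right) = - \frac{8}{74} \left(6 + \left(\left(-2\right)^{2} + 4\right)^{2} \left(3 + 5 \left(-1\right)\right)\right) = \left(-8\right) \frac{1}{74} \left(6 + \left(4 + 4\right)^{2} \left(3 - 5\right)\right) = - \frac{4 \left(6 + 8^{2} \left(-2\right)\right)}{37} = - \frac{4 \left(6 + 64 \left(-2\right)\right)}{37} = - \frac{4 \left(6 - 128\right)}{37} = \left(- \frac{4}{37}\right) \left(-122\right) = \frac{488}{37}$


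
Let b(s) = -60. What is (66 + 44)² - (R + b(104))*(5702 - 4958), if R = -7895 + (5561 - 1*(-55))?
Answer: 1752316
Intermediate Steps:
R = -2279 (R = -7895 + (5561 + 55) = -7895 + 5616 = -2279)
(66 + 44)² - (R + b(104))*(5702 - 4958) = (66 + 44)² - (-2279 - 60)*(5702 - 4958) = 110² - (-2339)*744 = 12100 - 1*(-1740216) = 12100 + 1740216 = 1752316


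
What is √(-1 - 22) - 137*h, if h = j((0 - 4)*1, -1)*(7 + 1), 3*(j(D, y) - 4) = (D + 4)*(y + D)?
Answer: -4384 + I*√23 ≈ -4384.0 + 4.7958*I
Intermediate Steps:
j(D, y) = 4 + (4 + D)*(D + y)/3 (j(D, y) = 4 + ((D + 4)*(y + D))/3 = 4 + ((4 + D)*(D + y))/3 = 4 + (4 + D)*(D + y)/3)
h = 32 (h = (4 + ((0 - 4)*1)²/3 + 4*((0 - 4)*1)/3 + (4/3)*(-1) + (⅓)*((0 - 4)*1)*(-1))*(7 + 1) = (4 + (-4*1)²/3 + 4*(-4*1)/3 - 4/3 + (⅓)*(-4*1)*(-1))*8 = (4 + (⅓)*(-4)² + (4/3)*(-4) - 4/3 + (⅓)*(-4)*(-1))*8 = (4 + (⅓)*16 - 16/3 - 4/3 + 4/3)*8 = (4 + 16/3 - 16/3 - 4/3 + 4/3)*8 = 4*8 = 32)
√(-1 - 22) - 137*h = √(-1 - 22) - 137*32 = √(-23) - 4384 = I*√23 - 4384 = -4384 + I*√23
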